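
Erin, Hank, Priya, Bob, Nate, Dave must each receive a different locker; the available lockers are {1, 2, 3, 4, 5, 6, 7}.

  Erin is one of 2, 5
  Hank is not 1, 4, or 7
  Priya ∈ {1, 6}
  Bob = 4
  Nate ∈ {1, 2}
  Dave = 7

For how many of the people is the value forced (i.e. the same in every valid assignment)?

Bob must be 4 (only option left).
Dave's domain is down to {7}, so Dave = 7.
Determined: Bob=4, Dave=7. The other people each still have more than one consistent value. That makes 2.

2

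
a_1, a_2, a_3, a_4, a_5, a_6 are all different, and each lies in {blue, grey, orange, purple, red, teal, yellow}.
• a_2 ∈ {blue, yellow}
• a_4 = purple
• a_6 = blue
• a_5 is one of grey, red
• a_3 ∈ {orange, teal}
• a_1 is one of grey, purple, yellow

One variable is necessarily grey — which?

a_4's domain is down to {purple}, so a_4 = purple. So a_1 can't be purple.
a_6's domain is down to {blue}, so a_6 = blue. Remove blue from a_2.
a_2 must be yellow (only option left). So a_1 can't be yellow.
So grey goes to a_1.

a_1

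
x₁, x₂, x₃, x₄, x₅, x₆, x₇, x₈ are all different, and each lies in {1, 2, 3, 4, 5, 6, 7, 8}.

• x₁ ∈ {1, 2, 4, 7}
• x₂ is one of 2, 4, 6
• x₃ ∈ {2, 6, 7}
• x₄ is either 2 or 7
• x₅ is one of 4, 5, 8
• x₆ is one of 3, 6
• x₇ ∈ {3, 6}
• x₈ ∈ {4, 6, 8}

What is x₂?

Among the 8 variables, 1 fits only x₁ (and all 8 values in {1, 2, 3, 4, 5, 6, 7, 8} must be used), so x₁ = 1.
The 7 still-open variables together cover exactly {2, 3, 4, 5, 6, 7, 8} — 7 values for 7 variables — and 5 appears only in x₅'s list, so x₅ = 5.
Among the 6 still-open variables, 8 fits only x₈ (and all 6 values in {2, 3, 4, 6, 7, 8} must be used), so x₈ = 8.
Among the 5 still-open variables, 4 fits only x₂ (and all 5 values in {2, 3, 4, 6, 7} must be used), so x₂ = 4.

4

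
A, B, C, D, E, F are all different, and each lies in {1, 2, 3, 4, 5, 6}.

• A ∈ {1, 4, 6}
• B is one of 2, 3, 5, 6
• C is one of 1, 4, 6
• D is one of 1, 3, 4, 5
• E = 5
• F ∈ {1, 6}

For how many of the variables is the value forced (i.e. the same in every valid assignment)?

E must be 5 (only option left). Remove 5 from B, D.
The 5 still-open variables together cover exactly {1, 2, 3, 4, 6} — 5 values for 5 variables — and 2 appears only in B's list, so B = 2.
The 4 still-open variables together cover exactly {1, 3, 4, 6} — 4 values for 4 variables — and 3 appears only in D's list, so D = 3.
Determined: B=2, D=3, E=5. The other variables each still have more than one consistent value. That makes 3.

3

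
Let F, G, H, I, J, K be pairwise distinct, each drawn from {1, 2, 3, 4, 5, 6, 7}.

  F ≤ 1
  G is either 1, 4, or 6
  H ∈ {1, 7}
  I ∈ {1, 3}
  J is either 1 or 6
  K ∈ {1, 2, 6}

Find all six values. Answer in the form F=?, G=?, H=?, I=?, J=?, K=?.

F has just one choice, so F = 1. Remove 1 from G, H, I, J, K.
That leaves H = 7.
I's domain is down to {3}, so I = 3.
J's domain is down to {6}, so J = 6. So G, K can't be 6.
That leaves K = 2.
G must be 4 (only option left).

F=1, G=4, H=7, I=3, J=6, K=2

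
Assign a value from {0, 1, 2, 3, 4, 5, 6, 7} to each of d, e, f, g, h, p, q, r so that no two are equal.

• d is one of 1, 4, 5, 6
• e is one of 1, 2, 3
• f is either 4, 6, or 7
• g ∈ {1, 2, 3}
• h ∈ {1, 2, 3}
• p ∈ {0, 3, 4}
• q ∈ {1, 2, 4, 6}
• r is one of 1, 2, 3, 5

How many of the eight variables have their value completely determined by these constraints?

The 8 variables draw from only 8 values {0, 1, 2, 3, 4, 5, 6, 7}, so each is used; only p can be 0, hence p = 0.
Among the 7 still-open variables, 7 fits only f (and all 7 values in {1, 2, 3, 4, 5, 6, 7} must be used), so f = 7.
e, g, h share exactly the 3 values {1, 2, 3}; by pigeonhole those values go to them, so strike 1, 2, 3 from d, q, r.
r must be 5 (only option left). Eliminate 5 elsewhere: d.
Determined: f=7, p=0, r=5. The other variables each still have more than one consistent value. That makes 3.

3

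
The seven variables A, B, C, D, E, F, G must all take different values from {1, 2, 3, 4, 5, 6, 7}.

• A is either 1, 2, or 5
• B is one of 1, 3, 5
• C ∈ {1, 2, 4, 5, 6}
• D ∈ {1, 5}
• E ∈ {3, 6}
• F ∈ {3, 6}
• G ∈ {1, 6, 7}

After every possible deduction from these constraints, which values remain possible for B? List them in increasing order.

Among the 7 variables, 4 fits only C (and all 7 values in {1, 2, 3, 4, 5, 6, 7} must be used), so C = 4.
The 6 still-open variables together cover exactly {1, 2, 3, 5, 6, 7} — 6 values for 6 variables — and 2 appears only in A's list, so A = 2.
Among the 5 still-open variables, 7 fits only G (and all 5 values in {1, 3, 5, 6, 7} must be used), so G = 7.
The 2 variables E and F are confined to {3, 6}, which locks those values in; drop them from B.
No further eliminations apply; B can still be any of 1, 5.

1, 5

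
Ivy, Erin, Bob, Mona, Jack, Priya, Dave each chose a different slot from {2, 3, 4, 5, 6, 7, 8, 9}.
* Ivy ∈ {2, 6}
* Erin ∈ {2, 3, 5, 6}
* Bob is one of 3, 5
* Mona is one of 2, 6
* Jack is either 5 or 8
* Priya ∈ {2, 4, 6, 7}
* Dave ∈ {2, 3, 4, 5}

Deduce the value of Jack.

8

The 7 variables together cover exactly {2, 3, 4, 5, 6, 7, 8} — 7 values for 7 variables — and 7 appears only in Priya's list, so Priya = 7.
Among the 6 still-open variables, 4 fits only Dave (and all 6 values in {2, 3, 4, 5, 6, 8} must be used), so Dave = 4.
The 5 still-open variables draw from only 5 values {2, 3, 5, 6, 8}, so each is used; only Jack can be 8, hence Jack = 8.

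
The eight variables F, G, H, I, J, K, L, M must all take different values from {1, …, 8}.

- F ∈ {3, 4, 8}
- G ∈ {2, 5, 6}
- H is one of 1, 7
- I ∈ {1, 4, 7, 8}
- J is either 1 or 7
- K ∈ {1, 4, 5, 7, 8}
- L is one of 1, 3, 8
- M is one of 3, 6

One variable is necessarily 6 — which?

The 8 variables together cover exactly {1, 2, 3, 4, 5, 6, 7, 8} — 8 values for 8 variables — and 2 appears only in G's list, so G = 2.
Among the 7 still-open variables, 5 fits only K (and all 7 values in {1, 3, 4, 5, 6, 7, 8} must be used), so K = 5.
Among the 6 still-open variables, 6 fits only M (and all 6 values in {1, 3, 4, 6, 7, 8} must be used), so M = 6.

M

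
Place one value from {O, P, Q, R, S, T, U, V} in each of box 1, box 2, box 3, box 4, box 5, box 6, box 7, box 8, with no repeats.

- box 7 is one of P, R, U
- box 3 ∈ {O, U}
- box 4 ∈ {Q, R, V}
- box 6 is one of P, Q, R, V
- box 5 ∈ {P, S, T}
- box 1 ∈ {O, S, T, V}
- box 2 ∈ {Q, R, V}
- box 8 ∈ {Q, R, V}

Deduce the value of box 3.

box 2, box 4, box 8 share exactly the 3 values {Q, R, V}; by pigeonhole those values go to them, so strike Q, R, V from box 1, box 6, box 7.
box 6's domain is down to {P}, so box 6 = P. So box 5, box 7 can't be P.
box 7's domain is down to {U}, so box 7 = U. So box 3 can't be U.
So box 3 = O.

O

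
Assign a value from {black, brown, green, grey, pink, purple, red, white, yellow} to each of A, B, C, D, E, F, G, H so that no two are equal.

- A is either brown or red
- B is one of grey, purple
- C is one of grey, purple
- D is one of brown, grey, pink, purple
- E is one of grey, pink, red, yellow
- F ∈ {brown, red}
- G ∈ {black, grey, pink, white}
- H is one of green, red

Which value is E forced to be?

A and F share exactly the 2 values {brown, red}; by pigeonhole those values go to them, so strike brown, red from D, E, H.
H must be green (only option left).
B and C between them cover only {grey, purple} — a naked pair. Remove those values from D, E, G.
D must be pink (only option left). Strike pink from E, G.
So E = yellow.

yellow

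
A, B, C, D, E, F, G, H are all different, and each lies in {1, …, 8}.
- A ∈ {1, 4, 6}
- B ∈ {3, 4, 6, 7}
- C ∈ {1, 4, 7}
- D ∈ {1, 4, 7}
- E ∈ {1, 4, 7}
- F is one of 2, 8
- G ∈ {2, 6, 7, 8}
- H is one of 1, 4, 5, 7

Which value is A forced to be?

6

Among the 8 variables, 3 fits only B (and all 8 values in {1, 2, 3, 4, 5, 6, 7, 8} must be used), so B = 3.
The 7 still-open variables draw from only 7 values {1, 2, 4, 5, 6, 7, 8}, so each is used; only H can be 5, hence H = 5.
C, D, E share exactly the 3 values {1, 4, 7}; by pigeonhole those values go to them, so strike 1, 4, 7 from A, G.
So A = 6.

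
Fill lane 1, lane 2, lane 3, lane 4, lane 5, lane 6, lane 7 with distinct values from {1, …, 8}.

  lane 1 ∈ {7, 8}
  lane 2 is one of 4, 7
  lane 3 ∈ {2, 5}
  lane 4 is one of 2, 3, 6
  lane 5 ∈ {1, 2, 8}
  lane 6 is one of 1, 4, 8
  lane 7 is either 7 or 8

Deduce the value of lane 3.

5

The 2 variables lane 1 and lane 7 are confined to {7, 8}, which locks those values in; drop them from lane 2, lane 5, lane 6.
lane 2 has just one choice, so lane 2 = 4. Remove 4 from lane 6.
lane 6 must be 1 (only option left). Strike 1 from lane 5.
lane 5 must be 2 (only option left). Remove 2 from lane 3, lane 4.
So lane 3 = 5.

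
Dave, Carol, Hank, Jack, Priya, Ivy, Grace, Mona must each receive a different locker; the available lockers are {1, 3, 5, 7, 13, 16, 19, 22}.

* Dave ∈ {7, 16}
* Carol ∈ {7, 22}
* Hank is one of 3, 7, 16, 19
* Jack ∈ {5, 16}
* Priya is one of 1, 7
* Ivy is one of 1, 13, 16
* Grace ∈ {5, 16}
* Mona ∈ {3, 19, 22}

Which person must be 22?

Carol

The 8 variables draw from only 8 values {1, 3, 5, 7, 13, 16, 19, 22}, so each is used; only Ivy can be 13, hence Ivy = 13.
Among the 7 still-open variables, 1 fits only Priya (and all 7 values in {1, 3, 5, 7, 16, 19, 22} must be used), so Priya = 1.
Jack and Grace share exactly the 2 values {5, 16}; by pigeonhole those values go to them, so strike 5, 16 from Dave, Hank.
Dave's domain is down to {7}, so Dave = 7. So Carol, Hank can't be 7.
So 22 goes to Carol.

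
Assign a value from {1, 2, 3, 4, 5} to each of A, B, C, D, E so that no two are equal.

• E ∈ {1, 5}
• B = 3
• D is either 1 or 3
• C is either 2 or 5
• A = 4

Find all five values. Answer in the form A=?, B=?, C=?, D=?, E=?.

A=4, B=3, C=2, D=1, E=5

A has just one choice, so A = 4.
B's domain is down to {3}, so B = 3. Eliminate 3 elsewhere: D.
D's domain is down to {1}, so D = 1. So E can't be 1.
E has just one choice, so E = 5. Eliminate 5 elsewhere: C.
C has just one choice, so C = 2.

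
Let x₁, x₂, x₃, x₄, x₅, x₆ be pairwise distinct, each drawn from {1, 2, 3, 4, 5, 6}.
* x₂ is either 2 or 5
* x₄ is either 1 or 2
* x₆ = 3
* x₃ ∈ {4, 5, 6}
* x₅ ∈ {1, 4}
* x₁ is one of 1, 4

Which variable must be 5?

x₆'s domain is down to {3}, so x₆ = 3.
The 5 still-open variables draw from only 5 values {1, 2, 4, 5, 6}, so each is used; only x₃ can be 6, hence x₃ = 6.
Among the 4 still-open variables, 5 fits only x₂ (and all 4 values in {1, 2, 4, 5} must be used), so x₂ = 5.

x₂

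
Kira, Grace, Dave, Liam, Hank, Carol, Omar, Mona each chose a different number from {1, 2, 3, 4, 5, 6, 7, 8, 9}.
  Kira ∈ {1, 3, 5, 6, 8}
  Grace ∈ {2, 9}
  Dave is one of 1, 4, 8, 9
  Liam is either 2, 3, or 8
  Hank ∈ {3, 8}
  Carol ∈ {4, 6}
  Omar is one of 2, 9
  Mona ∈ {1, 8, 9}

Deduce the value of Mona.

The 8 variables draw from only 8 values {1, 2, 3, 4, 5, 6, 8, 9}, so each is used; only Kira can be 5, hence Kira = 5.
The 7 still-open variables draw from only 7 values {1, 2, 3, 4, 6, 8, 9}, so each is used; only Carol can be 6, hence Carol = 6.
The 6 still-open variables draw from only 6 values {1, 2, 3, 4, 8, 9}, so each is used; only Dave can be 4, hence Dave = 4.
The 5 still-open variables together cover exactly {1, 2, 3, 8, 9} — 5 values for 5 variables — and 1 appears only in Mona's list, so Mona = 1.

1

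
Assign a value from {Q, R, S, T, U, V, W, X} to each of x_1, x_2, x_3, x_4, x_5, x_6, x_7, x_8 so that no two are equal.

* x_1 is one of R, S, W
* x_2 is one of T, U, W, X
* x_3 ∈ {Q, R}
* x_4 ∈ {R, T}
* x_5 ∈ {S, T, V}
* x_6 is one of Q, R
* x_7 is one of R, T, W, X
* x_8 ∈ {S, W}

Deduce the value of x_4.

Among the 8 variables, U fits only x_2 (and all 8 values in {Q, R, S, T, U, V, W, X} must be used), so x_2 = U.
Among the 7 still-open variables, V fits only x_5 (and all 7 values in {Q, R, S, T, V, W, X} must be used), so x_5 = V.
The 6 still-open variables draw from only 6 values {Q, R, S, T, W, X}, so each is used; only x_7 can be X, hence x_7 = X.
The 5 still-open variables draw from only 5 values {Q, R, S, T, W}, so each is used; only x_4 can be T, hence x_4 = T.

T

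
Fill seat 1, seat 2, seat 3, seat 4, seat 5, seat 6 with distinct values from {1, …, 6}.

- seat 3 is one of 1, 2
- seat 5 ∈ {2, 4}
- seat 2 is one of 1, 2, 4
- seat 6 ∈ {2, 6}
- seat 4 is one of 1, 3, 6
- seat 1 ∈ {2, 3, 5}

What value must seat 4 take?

The 6 variables together cover exactly {1, 2, 3, 4, 5, 6} — 6 values for 6 variables — and 5 appears only in seat 1's list, so seat 1 = 5.
The 5 still-open variables draw from only 5 values {1, 2, 3, 4, 6}, so each is used; only seat 4 can be 3, hence seat 4 = 3.

3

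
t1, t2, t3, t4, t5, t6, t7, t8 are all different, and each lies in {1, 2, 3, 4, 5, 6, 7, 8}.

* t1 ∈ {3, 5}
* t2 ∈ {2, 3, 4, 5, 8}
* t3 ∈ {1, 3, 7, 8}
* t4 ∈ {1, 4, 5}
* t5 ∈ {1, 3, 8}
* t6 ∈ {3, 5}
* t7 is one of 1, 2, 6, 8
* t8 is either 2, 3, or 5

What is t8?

2

The 8 variables together cover exactly {1, 2, 3, 4, 5, 6, 7, 8} — 8 values for 8 variables — and 6 appears only in t7's list, so t7 = 6.
The 7 still-open variables together cover exactly {1, 2, 3, 4, 5, 7, 8} — 7 values for 7 variables — and 7 appears only in t3's list, so t3 = 7.
The 2 variables t1 and t6 are confined to {3, 5}, which locks those values in; drop them from t2, t4, t5, t8.
So t8 = 2.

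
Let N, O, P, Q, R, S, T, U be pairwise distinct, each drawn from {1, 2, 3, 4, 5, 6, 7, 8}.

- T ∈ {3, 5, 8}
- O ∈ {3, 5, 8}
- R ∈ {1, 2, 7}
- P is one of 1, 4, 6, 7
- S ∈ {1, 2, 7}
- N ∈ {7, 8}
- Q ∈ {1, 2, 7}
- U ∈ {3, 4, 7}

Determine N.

The 8 variables draw from only 8 values {1, 2, 3, 4, 5, 6, 7, 8}, so each is used; only P can be 6, hence P = 6.
The 7 still-open variables together cover exactly {1, 2, 3, 4, 5, 7, 8} — 7 values for 7 variables — and 4 appears only in U's list, so U = 4.
Q, R, S between them cover only {1, 2, 7} — a naked triple. Remove those values from N.
So N = 8.

8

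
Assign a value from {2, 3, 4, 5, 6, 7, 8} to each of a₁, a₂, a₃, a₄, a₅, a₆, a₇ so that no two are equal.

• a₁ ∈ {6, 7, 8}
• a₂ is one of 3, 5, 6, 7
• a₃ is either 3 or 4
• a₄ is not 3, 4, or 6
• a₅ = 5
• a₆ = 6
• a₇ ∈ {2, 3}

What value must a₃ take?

a₅ must be 5 (only option left). Remove 5 from a₂, a₄.
a₆ has just one choice, so a₆ = 6. Strike 6 from a₁, a₂.
The 5 still-open variables draw from only 5 values {2, 3, 4, 7, 8}, so each is used; only a₃ can be 4, hence a₃ = 4.

4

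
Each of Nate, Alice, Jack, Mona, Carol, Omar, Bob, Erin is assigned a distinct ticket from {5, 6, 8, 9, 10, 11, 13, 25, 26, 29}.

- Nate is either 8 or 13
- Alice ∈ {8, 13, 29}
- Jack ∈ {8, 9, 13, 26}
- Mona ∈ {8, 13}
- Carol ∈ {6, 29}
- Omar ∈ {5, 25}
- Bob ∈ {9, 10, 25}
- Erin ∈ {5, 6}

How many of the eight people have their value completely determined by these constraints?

4

Nate and Mona share exactly the 2 values {8, 13}; by pigeonhole those values go to them, so strike 8, 13 from Alice, Jack.
Alice has just one choice, so Alice = 29. Strike 29 from Carol.
That leaves Carol = 6. Eliminate 6 elsewhere: Erin.
Erin has just one choice, so Erin = 5. Remove 5 from Omar.
That leaves Omar = 25. Strike 25 from Bob.
Determined: Alice=29, Carol=6, Omar=25, Erin=5. The other people each still have more than one consistent value. That makes 4.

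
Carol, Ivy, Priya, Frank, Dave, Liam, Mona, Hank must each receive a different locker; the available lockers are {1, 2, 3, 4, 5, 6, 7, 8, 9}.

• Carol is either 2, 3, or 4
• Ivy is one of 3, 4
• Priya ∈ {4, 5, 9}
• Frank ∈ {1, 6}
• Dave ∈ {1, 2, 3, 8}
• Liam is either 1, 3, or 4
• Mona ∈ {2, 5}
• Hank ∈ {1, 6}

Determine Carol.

2

The 8 variables draw from only 8 values {1, 2, 3, 4, 5, 6, 8, 9}, so each is used; only Dave can be 8, hence Dave = 8.
The 7 still-open variables together cover exactly {1, 2, 3, 4, 5, 6, 9} — 7 values for 7 variables — and 9 appears only in Priya's list, so Priya = 9.
Among the 6 still-open variables, 5 fits only Mona (and all 6 values in {1, 2, 3, 4, 5, 6} must be used), so Mona = 5.
Among the 5 still-open variables, 2 fits only Carol (and all 5 values in {1, 2, 3, 4, 6} must be used), so Carol = 2.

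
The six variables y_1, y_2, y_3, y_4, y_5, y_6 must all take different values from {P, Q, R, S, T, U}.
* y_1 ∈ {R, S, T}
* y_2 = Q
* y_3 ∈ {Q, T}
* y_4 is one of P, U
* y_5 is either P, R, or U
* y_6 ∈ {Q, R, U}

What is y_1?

S

y_2 has just one choice, so y_2 = Q. Eliminate Q elsewhere: y_3, y_6.
y_3 has just one choice, so y_3 = T. Eliminate T elsewhere: y_1.
The 4 still-open variables together cover exactly {P, R, S, U} — 4 values for 4 variables — and S appears only in y_1's list, so y_1 = S.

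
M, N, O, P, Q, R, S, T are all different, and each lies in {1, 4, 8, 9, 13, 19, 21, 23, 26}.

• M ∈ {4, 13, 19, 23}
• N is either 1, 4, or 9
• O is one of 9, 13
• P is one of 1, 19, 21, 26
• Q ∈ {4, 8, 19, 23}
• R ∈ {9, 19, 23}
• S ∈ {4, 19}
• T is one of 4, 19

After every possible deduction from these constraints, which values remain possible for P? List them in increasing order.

S and T share exactly the 2 values {4, 19}; by pigeonhole those values go to them, so strike 4, 19 from M, N, P, Q, R.
M, O, R share exactly the 3 values {9, 13, 23}; by pigeonhole those values go to them, so strike 9, 13, 23 from N, Q.
N's domain is down to {1}, so N = 1. Strike 1 from P.
That leaves Q = 8.
No further eliminations apply; P can still be any of 21, 26.

21, 26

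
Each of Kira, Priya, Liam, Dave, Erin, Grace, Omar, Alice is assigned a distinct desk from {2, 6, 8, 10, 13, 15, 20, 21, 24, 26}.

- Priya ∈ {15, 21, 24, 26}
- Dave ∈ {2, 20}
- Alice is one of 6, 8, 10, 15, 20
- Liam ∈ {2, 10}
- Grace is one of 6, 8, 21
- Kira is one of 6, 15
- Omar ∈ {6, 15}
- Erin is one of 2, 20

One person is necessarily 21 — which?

Grace

Kira and Omar share exactly the 2 values {6, 15}; by pigeonhole those values go to them, so strike 6, 15 from Priya, Grace, Alice.
Dave and Erin between them cover only {2, 20} — a naked pair. Remove those values from Liam, Alice.
Liam must be 10 (only option left). Eliminate 10 elsewhere: Alice.
Alice's domain is down to {8}, so Alice = 8. Eliminate 8 elsewhere: Grace.
So 21 goes to Grace.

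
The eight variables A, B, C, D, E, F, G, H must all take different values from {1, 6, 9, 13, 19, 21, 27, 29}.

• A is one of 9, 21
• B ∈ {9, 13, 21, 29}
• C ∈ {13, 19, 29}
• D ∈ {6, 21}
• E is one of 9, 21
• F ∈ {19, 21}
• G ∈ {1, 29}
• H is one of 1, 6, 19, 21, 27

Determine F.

19

Among the 8 variables, 27 fits only H (and all 8 values in {1, 6, 9, 13, 19, 21, 27, 29} must be used), so H = 27.
The 7 still-open variables draw from only 7 values {1, 6, 9, 13, 19, 21, 29}, so each is used; only G can be 1, hence G = 1.
The 6 still-open variables draw from only 6 values {6, 9, 13, 19, 21, 29}, so each is used; only D can be 6, hence D = 6.
A and E between them cover only {9, 21} — a naked pair. Remove those values from B, F.
So F = 19.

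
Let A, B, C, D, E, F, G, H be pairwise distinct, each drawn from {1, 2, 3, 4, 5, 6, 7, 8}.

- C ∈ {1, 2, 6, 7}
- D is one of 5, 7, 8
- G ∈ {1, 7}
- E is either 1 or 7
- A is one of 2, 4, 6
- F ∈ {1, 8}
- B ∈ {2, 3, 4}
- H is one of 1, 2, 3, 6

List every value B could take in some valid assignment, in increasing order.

2, 3, 4

The 8 variables draw from only 8 values {1, 2, 3, 4, 5, 6, 7, 8}, so each is used; only D can be 5, hence D = 5.
The 7 still-open variables draw from only 7 values {1, 2, 3, 4, 6, 7, 8}, so each is used; only F can be 8, hence F = 8.
The 2 variables E and G are confined to {1, 7}, which locks those values in; drop them from C, H.
No further eliminations apply; B can still be any of 2, 3, 4.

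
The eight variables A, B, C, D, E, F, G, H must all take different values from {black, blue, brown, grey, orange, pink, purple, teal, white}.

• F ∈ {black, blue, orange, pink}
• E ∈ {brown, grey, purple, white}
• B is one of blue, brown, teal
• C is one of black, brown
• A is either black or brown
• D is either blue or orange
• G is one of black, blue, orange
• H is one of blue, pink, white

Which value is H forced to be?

The 2 variables A and C are confined to {black, brown}, which locks those values in; drop them from B, E, F, G.
D and G between them cover only {blue, orange} — a naked pair. Remove those values from B, F, H.
B must be teal (only option left).
F must be pink (only option left). So H can't be pink.
So H = white.

white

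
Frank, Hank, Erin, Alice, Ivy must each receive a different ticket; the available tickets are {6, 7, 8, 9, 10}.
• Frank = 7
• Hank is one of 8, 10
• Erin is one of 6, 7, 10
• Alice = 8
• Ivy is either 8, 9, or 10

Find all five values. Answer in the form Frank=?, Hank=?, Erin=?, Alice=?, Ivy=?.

Frank has just one choice, so Frank = 7. Strike 7 from Erin.
Alice must be 8 (only option left). So Hank, Ivy can't be 8.
That leaves Hank = 10. Remove 10 from Erin, Ivy.
Erin's domain is down to {6}, so Erin = 6.
Ivy has just one choice, so Ivy = 9.

Frank=7, Hank=10, Erin=6, Alice=8, Ivy=9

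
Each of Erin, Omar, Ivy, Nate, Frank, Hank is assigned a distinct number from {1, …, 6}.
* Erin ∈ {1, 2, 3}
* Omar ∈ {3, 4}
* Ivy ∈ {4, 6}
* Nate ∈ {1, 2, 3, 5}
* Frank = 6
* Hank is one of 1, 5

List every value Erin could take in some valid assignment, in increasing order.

Frank has just one choice, so Frank = 6. Remove 6 from Ivy.
Ivy must be 4 (only option left). Remove 4 from Omar.
Omar has just one choice, so Omar = 3. So Erin, Nate can't be 3.
No further eliminations apply; Erin can still be any of 1, 2.

1, 2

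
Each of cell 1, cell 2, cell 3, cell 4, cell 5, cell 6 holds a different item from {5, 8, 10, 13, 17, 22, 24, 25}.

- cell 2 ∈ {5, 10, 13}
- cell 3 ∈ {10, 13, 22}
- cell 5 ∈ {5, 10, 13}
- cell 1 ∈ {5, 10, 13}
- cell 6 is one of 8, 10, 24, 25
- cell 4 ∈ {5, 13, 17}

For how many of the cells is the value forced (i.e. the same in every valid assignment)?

cell 1, cell 2, cell 5 between them cover only {5, 10, 13} — a naked triple. Remove those values from cell 3, cell 4, cell 6.
cell 3 must be 22 (only option left).
cell 4 has just one choice, so cell 4 = 17.
Determined: cell 3=22, cell 4=17. The other cells each still have more than one consistent value. That makes 2.

2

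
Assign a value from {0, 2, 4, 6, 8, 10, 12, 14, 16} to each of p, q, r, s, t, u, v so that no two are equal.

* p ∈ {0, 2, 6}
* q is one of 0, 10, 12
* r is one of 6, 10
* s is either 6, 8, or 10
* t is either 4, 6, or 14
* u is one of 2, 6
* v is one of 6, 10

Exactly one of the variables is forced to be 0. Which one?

The 2 variables r and v are confined to {6, 10}, which locks those values in; drop them from p, q, s, t, u.
s has just one choice, so s = 8.
u's domain is down to {2}, so u = 2. Eliminate 2 elsewhere: p.
So 0 goes to p.

p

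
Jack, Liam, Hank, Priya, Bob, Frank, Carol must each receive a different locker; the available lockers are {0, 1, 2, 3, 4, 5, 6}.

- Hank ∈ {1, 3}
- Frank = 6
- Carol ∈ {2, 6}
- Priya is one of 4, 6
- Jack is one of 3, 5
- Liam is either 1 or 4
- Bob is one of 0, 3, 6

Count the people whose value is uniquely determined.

Frank must be 6 (only option left). Eliminate 6 elsewhere: Priya, Bob, Carol.
Carol's domain is down to {2}, so Carol = 2.
Priya must be 4 (only option left). Eliminate 4 elsewhere: Liam.
Liam has just one choice, so Liam = 1. Remove 1 from Hank.
That leaves Hank = 3. So Jack, Bob can't be 3.
Bob has just one choice, so Bob = 0.
That leaves Jack = 5.
Every person is fixed: Jack=5, Liam=1, Hank=3, Priya=4, Bob=0, Frank=6, Carol=2. That makes 7.

7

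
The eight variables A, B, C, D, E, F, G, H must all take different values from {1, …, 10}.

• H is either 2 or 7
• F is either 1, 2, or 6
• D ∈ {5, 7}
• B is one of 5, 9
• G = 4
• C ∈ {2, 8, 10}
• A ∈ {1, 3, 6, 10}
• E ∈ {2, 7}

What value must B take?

G has just one choice, so G = 4.
The 2 variables E and H are confined to {2, 7}, which locks those values in; drop them from C, D, F.
D has just one choice, so D = 5. Strike 5 from B.
So B = 9.

9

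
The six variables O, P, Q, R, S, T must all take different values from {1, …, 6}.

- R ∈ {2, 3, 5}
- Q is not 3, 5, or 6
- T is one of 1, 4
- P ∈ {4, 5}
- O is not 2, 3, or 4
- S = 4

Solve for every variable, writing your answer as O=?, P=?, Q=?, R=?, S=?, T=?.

O=6, P=5, Q=2, R=3, S=4, T=1

S must be 4 (only option left). Remove 4 from P, Q, T.
That leaves T = 1. Strike 1 from O, Q.
P's domain is down to {5}, so P = 5. Strike 5 from O, R.
That leaves Q = 2. Strike 2 from R.
That leaves R = 3.
O has just one choice, so O = 6.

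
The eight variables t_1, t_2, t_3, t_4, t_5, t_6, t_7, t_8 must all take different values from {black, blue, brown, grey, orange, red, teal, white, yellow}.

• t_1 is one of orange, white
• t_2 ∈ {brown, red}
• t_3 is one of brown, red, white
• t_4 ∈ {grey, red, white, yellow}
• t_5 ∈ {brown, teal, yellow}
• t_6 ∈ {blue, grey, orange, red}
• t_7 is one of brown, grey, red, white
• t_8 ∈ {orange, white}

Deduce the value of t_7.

Among the 8 variables, blue fits only t_6 (and all 8 values in {blue, brown, grey, orange, red, teal, white, yellow} must be used), so t_6 = blue.
Among the 7 still-open variables, teal fits only t_5 (and all 7 values in {brown, grey, orange, red, teal, white, yellow} must be used), so t_5 = teal.
Among the 6 still-open variables, yellow fits only t_4 (and all 6 values in {brown, grey, orange, red, white, yellow} must be used), so t_4 = yellow.
Among the 5 still-open variables, grey fits only t_7 (and all 5 values in {brown, grey, orange, red, white} must be used), so t_7 = grey.

grey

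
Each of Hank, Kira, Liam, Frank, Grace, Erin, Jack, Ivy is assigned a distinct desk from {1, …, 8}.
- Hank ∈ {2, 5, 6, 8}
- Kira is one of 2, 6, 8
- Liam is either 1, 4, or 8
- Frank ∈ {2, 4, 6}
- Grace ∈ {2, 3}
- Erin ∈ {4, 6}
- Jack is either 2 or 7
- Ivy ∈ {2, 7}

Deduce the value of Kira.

The 8 variables together cover exactly {1, 2, 3, 4, 5, 6, 7, 8} — 8 values for 8 variables — and 1 appears only in Liam's list, so Liam = 1.
Among the 7 still-open variables, 3 fits only Grace (and all 7 values in {2, 3, 4, 5, 6, 7, 8} must be used), so Grace = 3.
The 6 still-open variables together cover exactly {2, 4, 5, 6, 7, 8} — 6 values for 6 variables — and 5 appears only in Hank's list, so Hank = 5.
The 5 still-open variables together cover exactly {2, 4, 6, 7, 8} — 5 values for 5 variables — and 8 appears only in Kira's list, so Kira = 8.

8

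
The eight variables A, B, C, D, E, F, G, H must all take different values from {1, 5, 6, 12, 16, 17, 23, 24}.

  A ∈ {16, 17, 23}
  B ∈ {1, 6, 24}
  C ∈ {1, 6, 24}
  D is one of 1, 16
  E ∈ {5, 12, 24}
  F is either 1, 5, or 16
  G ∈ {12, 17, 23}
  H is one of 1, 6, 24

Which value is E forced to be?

12

B, C, H between them cover only {1, 6, 24} — a naked triple. Remove those values from D, E, F.
D's domain is down to {16}, so D = 16. Eliminate 16 elsewhere: A, F.
F has just one choice, so F = 5. Strike 5 from E.
So E = 12.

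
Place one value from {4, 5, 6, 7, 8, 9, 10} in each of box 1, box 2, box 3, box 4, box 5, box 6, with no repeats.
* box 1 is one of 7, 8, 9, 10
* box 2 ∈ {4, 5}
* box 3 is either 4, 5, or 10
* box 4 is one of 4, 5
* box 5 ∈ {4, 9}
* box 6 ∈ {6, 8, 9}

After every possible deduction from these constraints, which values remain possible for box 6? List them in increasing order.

6, 8

box 2 and box 4 share exactly the 2 values {4, 5}; by pigeonhole those values go to them, so strike 4, 5 from box 3, box 5.
That leaves box 3 = 10. Strike 10 from box 1.
That leaves box 5 = 9. So box 1, box 6 can't be 9.
No further eliminations apply; box 6 can still be any of 6, 8.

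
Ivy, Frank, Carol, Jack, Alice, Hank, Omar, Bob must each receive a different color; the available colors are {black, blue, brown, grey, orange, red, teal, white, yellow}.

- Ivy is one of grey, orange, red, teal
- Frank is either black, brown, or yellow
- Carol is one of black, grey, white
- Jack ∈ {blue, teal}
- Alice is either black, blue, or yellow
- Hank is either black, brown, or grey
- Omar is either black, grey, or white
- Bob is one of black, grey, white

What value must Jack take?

teal

Carol, Omar, Bob share exactly the 3 values {black, grey, white}; by pigeonhole those values go to them, so strike black, grey, white from Ivy, Frank, Alice, Hank.
Hank must be brown (only option left). Strike brown from Frank.
Frank must be yellow (only option left). Remove yellow from Alice.
That leaves Alice = blue. Remove blue from Jack.
So Jack = teal.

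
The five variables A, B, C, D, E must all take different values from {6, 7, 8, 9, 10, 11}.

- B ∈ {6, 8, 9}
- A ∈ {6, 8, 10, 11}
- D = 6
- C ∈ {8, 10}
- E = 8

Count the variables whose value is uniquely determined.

D must be 6 (only option left). Remove 6 from A, B.
E must be 8 (only option left). Strike 8 from A, B, C.
That leaves B = 9.
C's domain is down to {10}, so C = 10. Remove 10 from A.
A has just one choice, so A = 11.
Every variable is fixed: A=11, B=9, C=10, D=6, E=8. That makes 5.

5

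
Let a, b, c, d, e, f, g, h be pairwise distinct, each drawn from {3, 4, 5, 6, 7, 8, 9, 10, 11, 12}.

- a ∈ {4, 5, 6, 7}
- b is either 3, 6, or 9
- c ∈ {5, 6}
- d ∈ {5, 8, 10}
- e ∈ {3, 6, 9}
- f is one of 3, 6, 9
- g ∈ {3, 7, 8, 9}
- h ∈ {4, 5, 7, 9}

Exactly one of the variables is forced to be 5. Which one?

c

Among the 8 variables, 10 fits only d (and all 8 values in {3, 4, 5, 6, 7, 8, 9, 10} must be used), so d = 10.
Among the 7 still-open variables, 8 fits only g (and all 7 values in {3, 4, 5, 6, 7, 8, 9} must be used), so g = 8.
The 3 variables b, e, f are confined to {3, 6, 9}, which locks those values in; drop them from a, c, h.
So 5 goes to c.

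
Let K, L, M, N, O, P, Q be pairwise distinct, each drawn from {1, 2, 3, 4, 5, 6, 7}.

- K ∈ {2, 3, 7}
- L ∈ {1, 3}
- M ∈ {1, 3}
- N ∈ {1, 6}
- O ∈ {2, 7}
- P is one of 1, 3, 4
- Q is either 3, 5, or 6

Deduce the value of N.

6

Among the 7 variables, 4 fits only P (and all 7 values in {1, 2, 3, 4, 5, 6, 7} must be used), so P = 4.
Among the 6 still-open variables, 5 fits only Q (and all 6 values in {1, 2, 3, 5, 6, 7} must be used), so Q = 5.
Among the 5 still-open variables, 6 fits only N (and all 5 values in {1, 2, 3, 6, 7} must be used), so N = 6.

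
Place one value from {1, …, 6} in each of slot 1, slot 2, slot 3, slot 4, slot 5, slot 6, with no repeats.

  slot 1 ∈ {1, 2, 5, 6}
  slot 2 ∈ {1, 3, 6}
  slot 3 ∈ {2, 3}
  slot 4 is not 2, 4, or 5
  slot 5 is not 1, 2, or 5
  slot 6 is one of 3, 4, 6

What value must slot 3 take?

2

The 6 variables draw from only 6 values {1, 2, 3, 4, 5, 6}, so each is used; only slot 1 can be 5, hence slot 1 = 5.
The 5 still-open variables draw from only 5 values {1, 2, 3, 4, 6}, so each is used; only slot 3 can be 2, hence slot 3 = 2.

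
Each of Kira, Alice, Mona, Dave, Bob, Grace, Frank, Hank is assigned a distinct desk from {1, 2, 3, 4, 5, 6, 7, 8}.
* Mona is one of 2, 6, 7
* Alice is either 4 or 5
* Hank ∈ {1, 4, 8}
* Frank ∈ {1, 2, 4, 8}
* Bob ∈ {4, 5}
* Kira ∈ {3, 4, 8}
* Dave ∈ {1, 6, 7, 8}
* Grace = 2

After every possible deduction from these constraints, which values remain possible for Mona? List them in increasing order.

Grace has just one choice, so Grace = 2. Strike 2 from Mona, Frank.
Among the 7 still-open variables, 3 fits only Kira (and all 7 values in {1, 3, 4, 5, 6, 7, 8} must be used), so Kira = 3.
The 2 variables Alice and Bob are confined to {4, 5}, which locks those values in; drop them from Frank, Hank.
Frank and Hank between them cover only {1, 8} — a naked pair. Remove those values from Dave.
No further eliminations apply; Mona can still be any of 6, 7.

6, 7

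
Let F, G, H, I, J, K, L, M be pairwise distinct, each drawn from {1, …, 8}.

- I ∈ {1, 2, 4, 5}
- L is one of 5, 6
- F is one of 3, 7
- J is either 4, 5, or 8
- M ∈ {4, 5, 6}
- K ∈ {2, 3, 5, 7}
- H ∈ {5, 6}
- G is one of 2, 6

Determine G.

2

Among the 8 variables, 1 fits only I (and all 8 values in {1, 2, 3, 4, 5, 6, 7, 8} must be used), so I = 1.
The 7 still-open variables together cover exactly {2, 3, 4, 5, 6, 7, 8} — 7 values for 7 variables — and 8 appears only in J's list, so J = 8.
The 6 still-open variables together cover exactly {2, 3, 4, 5, 6, 7} — 6 values for 6 variables — and 4 appears only in M's list, so M = 4.
H and L share exactly the 2 values {5, 6}; by pigeonhole those values go to them, so strike 5, 6 from G, K.
So G = 2.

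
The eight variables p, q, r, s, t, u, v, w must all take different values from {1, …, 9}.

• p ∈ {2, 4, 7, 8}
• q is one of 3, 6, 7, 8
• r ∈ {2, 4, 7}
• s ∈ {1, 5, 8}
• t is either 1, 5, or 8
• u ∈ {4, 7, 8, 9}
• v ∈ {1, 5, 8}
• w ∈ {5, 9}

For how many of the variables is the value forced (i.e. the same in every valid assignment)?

1

s, t, v between them cover only {1, 5, 8} — a naked triple. Remove those values from p, q, u, w.
w has just one choice, so w = 9. Remove 9 from u.
The 3 variables p, r, u are confined to {2, 4, 7}, which locks those values in; drop them from q.
Determined: w=9. The other variables each still have more than one consistent value. That makes 1.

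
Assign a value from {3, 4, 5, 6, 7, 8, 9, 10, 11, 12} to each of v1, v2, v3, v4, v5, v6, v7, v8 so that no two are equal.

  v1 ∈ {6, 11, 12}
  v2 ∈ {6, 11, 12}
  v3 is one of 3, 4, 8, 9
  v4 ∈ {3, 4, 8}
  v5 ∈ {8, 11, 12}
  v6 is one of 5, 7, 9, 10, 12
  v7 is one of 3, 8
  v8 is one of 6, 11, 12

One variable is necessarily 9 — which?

The 3 variables v1, v2, v8 are confined to {6, 11, 12}, which locks those values in; drop them from v5, v6.
v5's domain is down to {8}, so v5 = 8. Eliminate 8 elsewhere: v3, v4, v7.
That leaves v7 = 3. Eliminate 3 elsewhere: v3, v4.
That leaves v4 = 4. Eliminate 4 elsewhere: v3.
So 9 goes to v3.

v3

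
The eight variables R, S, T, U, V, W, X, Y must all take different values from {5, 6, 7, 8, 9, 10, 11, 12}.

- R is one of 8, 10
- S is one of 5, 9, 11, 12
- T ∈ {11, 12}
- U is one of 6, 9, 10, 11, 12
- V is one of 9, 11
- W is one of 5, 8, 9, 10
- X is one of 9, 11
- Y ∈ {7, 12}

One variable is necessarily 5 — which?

S

The 8 variables draw from only 8 values {5, 6, 7, 8, 9, 10, 11, 12}, so each is used; only U can be 6, hence U = 6.
Among the 7 still-open variables, 7 fits only Y (and all 7 values in {5, 7, 8, 9, 10, 11, 12} must be used), so Y = 7.
The 2 variables V and X are confined to {9, 11}, which locks those values in; drop them from S, T, W.
T must be 12 (only option left). Eliminate 12 elsewhere: S.
So 5 goes to S.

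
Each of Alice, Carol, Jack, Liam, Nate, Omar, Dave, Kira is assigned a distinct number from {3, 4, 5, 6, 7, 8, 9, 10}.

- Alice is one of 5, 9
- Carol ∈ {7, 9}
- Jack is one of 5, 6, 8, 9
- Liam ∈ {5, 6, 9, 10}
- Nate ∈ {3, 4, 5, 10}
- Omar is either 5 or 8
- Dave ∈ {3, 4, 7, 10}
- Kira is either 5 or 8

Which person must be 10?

The 2 variables Omar and Kira are confined to {5, 8}, which locks those values in; drop them from Alice, Jack, Liam, Nate.
Alice must be 9 (only option left). Eliminate 9 elsewhere: Carol, Jack, Liam.
Carol has just one choice, so Carol = 7. So Dave can't be 7.
Jack must be 6 (only option left). Remove 6 from Liam.
So 10 goes to Liam.

Liam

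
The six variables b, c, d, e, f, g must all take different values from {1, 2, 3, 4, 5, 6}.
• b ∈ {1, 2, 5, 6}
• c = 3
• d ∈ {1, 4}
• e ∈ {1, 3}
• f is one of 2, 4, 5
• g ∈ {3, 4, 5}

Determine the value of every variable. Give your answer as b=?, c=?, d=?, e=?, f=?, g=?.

b=6, c=3, d=4, e=1, f=2, g=5

c's domain is down to {3}, so c = 3. Eliminate 3 elsewhere: e, g.
e must be 1 (only option left). Eliminate 1 elsewhere: b, d.
d's domain is down to {4}, so d = 4. Strike 4 from f, g.
g has just one choice, so g = 5. Eliminate 5 elsewhere: b, f.
f must be 2 (only option left). Eliminate 2 elsewhere: b.
b has just one choice, so b = 6.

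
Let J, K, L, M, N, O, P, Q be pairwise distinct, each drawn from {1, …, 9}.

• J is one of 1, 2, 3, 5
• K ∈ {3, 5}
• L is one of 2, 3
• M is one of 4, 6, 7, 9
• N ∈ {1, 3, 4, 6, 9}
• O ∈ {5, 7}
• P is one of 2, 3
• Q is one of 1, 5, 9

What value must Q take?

9

The 2 variables L and P are confined to {2, 3}, which locks those values in; drop them from J, K, N.
K's domain is down to {5}, so K = 5. Remove 5 from J, O, Q.
O must be 7 (only option left). So M can't be 7.
J has just one choice, so J = 1. Remove 1 from N, Q.
So Q = 9.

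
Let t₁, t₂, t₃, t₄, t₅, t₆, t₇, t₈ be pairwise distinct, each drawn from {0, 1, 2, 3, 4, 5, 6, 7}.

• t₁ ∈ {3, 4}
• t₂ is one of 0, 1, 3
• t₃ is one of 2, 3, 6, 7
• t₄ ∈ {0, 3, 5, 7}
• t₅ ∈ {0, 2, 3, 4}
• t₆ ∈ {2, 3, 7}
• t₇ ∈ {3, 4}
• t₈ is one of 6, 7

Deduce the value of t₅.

0

The 8 variables together cover exactly {0, 1, 2, 3, 4, 5, 6, 7} — 8 values for 8 variables — and 1 appears only in t₂'s list, so t₂ = 1.
The 7 still-open variables draw from only 7 values {0, 2, 3, 4, 5, 6, 7}, so each is used; only t₄ can be 5, hence t₄ = 5.
The 6 still-open variables together cover exactly {0, 2, 3, 4, 6, 7} — 6 values for 6 variables — and 0 appears only in t₅'s list, so t₅ = 0.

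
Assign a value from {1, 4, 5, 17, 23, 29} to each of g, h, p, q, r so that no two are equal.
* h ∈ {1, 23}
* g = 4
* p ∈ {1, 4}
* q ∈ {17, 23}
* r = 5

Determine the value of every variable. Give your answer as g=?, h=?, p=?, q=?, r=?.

g must be 4 (only option left). Remove 4 from p.
p must be 1 (only option left). So h can't be 1.
r must be 5 (only option left).
h must be 23 (only option left). Strike 23 from q.
q must be 17 (only option left).

g=4, h=23, p=1, q=17, r=5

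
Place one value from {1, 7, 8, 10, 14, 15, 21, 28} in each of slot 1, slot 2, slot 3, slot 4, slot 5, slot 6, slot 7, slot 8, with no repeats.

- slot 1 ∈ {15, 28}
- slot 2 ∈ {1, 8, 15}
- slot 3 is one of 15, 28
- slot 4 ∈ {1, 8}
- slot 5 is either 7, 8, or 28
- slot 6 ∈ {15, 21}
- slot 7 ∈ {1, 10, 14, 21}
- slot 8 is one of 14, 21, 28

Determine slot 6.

The 8 variables together cover exactly {1, 7, 8, 10, 14, 15, 21, 28} — 8 values for 8 variables — and 7 appears only in slot 5's list, so slot 5 = 7.
The 7 still-open variables draw from only 7 values {1, 8, 10, 14, 15, 21, 28}, so each is used; only slot 7 can be 10, hence slot 7 = 10.
The 6 still-open variables draw from only 6 values {1, 8, 14, 15, 21, 28}, so each is used; only slot 8 can be 14, hence slot 8 = 14.
The 5 still-open variables draw from only 5 values {1, 8, 15, 21, 28}, so each is used; only slot 6 can be 21, hence slot 6 = 21.

21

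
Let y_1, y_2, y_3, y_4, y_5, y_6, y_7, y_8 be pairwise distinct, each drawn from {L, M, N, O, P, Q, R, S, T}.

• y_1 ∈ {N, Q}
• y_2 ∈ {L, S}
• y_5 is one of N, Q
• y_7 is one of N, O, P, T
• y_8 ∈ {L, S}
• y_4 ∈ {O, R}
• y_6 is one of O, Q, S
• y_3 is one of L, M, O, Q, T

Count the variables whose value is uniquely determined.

y_1 and y_5 share exactly the 2 values {N, Q}; by pigeonhole those values go to them, so strike N, Q from y_3, y_6, y_7.
y_2 and y_8 share exactly the 2 values {L, S}; by pigeonhole those values go to them, so strike L, S from y_3, y_6.
That leaves y_6 = O. So y_3, y_4, y_7 can't be O.
y_4 must be R (only option left).
Determined: y_4=R, y_6=O. The other variables each still have more than one consistent value. That makes 2.

2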